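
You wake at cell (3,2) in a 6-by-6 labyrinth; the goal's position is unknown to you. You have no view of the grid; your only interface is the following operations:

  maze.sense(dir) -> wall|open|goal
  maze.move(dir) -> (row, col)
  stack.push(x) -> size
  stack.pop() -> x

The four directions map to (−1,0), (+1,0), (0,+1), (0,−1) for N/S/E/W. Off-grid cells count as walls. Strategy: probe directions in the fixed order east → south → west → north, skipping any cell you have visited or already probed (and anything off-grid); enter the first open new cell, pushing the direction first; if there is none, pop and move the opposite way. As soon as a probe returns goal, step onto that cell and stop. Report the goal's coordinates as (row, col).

Invoking sense using east, yielding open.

Calling push using east, yielding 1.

Invoking move using east, and observe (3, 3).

I run sense using east, → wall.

Now I run sense using south, → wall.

I use sense using north, and observe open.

I run push using north, and get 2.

Invoking move using north, and see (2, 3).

Then sense using east, and see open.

Then push using east, — result: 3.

I try move using east, : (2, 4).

Invoking sense using east, giving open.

Now I run push using east, → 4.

Next I call move using east, and see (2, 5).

Invoking sense using south, and get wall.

I call sense using north, and get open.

Then push using north, — result: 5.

I call move using north, → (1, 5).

I call sense using west, → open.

Next I call push using west, and observe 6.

I call move using west, which returns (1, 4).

Now I run sense using west, : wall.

Next I call sense using north, — result: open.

I try push using north, and see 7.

I invoke move using north, and get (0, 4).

I invoke sense using east, which returns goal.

Now I run move using east, : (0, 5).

Answer: (0, 5)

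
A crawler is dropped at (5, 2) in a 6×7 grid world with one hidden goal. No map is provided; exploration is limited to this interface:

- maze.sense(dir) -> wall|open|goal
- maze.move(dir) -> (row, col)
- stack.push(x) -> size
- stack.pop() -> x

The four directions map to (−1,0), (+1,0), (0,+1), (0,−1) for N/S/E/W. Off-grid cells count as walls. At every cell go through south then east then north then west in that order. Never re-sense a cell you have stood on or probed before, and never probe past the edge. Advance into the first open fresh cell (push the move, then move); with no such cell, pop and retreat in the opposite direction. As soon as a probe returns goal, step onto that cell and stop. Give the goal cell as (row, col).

Action: sense[dir='east']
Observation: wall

Action: sense[dir='north']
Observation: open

Action: push[x='north']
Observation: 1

Action: move[dir='north']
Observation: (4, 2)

Action: sense[dir='east']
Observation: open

Action: push[x='east']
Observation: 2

Action: move[dir='east']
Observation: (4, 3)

Action: sense[dir='east']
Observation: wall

Action: sense[dir='north']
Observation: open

Action: push[x='north']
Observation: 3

Action: move[dir='north']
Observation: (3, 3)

Action: sense[dir='east']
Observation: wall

Action: sense[dir='north']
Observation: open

Action: push[x='north']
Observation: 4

Action: move[dir='north']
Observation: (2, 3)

Action: sense[dir='east']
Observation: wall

Action: sense[dir='north']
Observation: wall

Action: sense[dir='west']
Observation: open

Action: push[x='west']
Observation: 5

Action: move[dir='west']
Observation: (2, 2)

Action: sense[dir='south']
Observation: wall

Action: sense[dir='north']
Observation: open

Action: push[x='north']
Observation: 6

Action: move[dir='north']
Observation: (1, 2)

Action: sense[dir='north']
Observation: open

Action: push[x='north']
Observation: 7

Action: move[dir='north']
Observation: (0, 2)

Action: sense[dir='east']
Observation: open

Action: push[x='east']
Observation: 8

Action: move[dir='east']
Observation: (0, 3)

Action: sense[dir='east']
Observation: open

Action: push[x='east']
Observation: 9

Action: move[dir='east']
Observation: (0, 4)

Action: sense[dir='south']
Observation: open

Action: push[x='south']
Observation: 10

Action: move[dir='south']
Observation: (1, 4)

Action: sense[dir='east']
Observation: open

Action: push[x='east']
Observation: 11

Action: move[dir='east']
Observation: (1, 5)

Action: sense[dir='south']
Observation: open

Action: push[x='south']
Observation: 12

Action: move[dir='south']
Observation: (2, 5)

Action: sense[dir='south']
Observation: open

Action: push[x='south']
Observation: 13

Action: move[dir='south']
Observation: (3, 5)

Action: sense[dir='south']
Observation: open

Action: push[x='south']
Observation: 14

Action: move[dir='south']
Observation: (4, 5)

Action: sense[dir='south']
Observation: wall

Action: sense[dir='east']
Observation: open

Action: push[x='east']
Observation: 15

Action: move[dir='east']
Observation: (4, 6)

Action: sense[dir='south']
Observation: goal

Action: move[dir='south']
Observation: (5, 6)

Answer: (5, 6)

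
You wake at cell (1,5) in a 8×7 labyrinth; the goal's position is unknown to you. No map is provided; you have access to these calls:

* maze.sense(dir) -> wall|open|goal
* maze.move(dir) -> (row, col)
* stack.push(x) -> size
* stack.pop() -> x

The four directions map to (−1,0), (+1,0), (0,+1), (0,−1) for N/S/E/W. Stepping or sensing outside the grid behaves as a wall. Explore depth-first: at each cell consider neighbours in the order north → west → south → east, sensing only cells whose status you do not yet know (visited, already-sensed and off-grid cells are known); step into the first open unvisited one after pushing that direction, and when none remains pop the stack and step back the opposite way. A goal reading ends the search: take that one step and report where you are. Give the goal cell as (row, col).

# maze.sense(dir=north) : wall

# maze.sense(dir=west) : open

# stack.push(x=west) : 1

# maze.move(dir=west) : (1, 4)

# maze.sense(dir=north) : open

# stack.push(x=north) : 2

# maze.move(dir=north) : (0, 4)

# maze.sense(dir=west) : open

# stack.push(x=west) : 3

# maze.move(dir=west) : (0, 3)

# maze.sense(dir=west) : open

# stack.push(x=west) : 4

# maze.move(dir=west) : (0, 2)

# maze.sense(dir=west) : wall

# maze.sense(dir=south) : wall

# stack.pop() : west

# maze.move(dir=east) : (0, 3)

# maze.sense(dir=south) : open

# stack.push(x=south) : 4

# maze.move(dir=south) : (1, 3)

# maze.sense(dir=south) : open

# stack.push(x=south) : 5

# maze.move(dir=south) : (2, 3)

# maze.sense(dir=west) : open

# stack.push(x=west) : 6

# maze.move(dir=west) : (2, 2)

# maze.sense(dir=west) : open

# stack.push(x=west) : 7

# maze.move(dir=west) : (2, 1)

# maze.sense(dir=north) : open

# stack.push(x=north) : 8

# maze.move(dir=north) : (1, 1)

# maze.sense(dir=west) : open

# stack.push(x=west) : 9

# maze.move(dir=west) : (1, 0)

# maze.sense(dir=north) : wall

# maze.sense(dir=south) : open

# stack.push(x=south) : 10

# maze.move(dir=south) : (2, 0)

# maze.sense(dir=south) : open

# stack.push(x=south) : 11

# maze.move(dir=south) : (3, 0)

# maze.sense(dir=south) : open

# stack.push(x=south) : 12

# maze.move(dir=south) : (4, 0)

# maze.sense(dir=south) : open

# stack.push(x=south) : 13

# maze.move(dir=south) : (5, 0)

# maze.sense(dir=south) : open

# stack.push(x=south) : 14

# maze.move(dir=south) : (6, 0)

# maze.sense(dir=south) : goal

# maze.move(dir=south) : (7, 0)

Answer: (7, 0)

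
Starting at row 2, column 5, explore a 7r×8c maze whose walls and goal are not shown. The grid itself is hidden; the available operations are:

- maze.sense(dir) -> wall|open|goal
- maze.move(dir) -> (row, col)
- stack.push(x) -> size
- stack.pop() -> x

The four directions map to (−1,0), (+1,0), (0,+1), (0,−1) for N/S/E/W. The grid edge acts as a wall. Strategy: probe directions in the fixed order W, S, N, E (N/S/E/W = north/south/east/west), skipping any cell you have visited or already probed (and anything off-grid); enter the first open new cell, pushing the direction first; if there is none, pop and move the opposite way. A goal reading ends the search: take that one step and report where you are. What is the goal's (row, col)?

I invoke maze.sense(west), giving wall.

I invoke maze.sense(south), and get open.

Invoking stack.push(south), and see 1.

I use maze.move(south), and see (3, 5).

I try maze.sense(west), : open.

Now I run stack.push(west), which returns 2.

Then maze.move(west), and observe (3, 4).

I invoke maze.sense(west), yielding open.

I try stack.push(west), which returns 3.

Calling maze.move(west), which returns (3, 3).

I invoke maze.sense(west), yielding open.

Then stack.push(west), yielding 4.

I try maze.move(west), → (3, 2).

Using maze.sense(west), → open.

Calling stack.push(west), and get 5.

I use maze.move(west), and see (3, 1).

Calling maze.sense(west), giving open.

Now I run stack.push(west), giving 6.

Using maze.move(west), and observe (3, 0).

I invoke maze.sense(south), and get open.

Now I run stack.push(south), which returns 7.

Next I call maze.move(south), : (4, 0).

Using maze.sense(south), and observe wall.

Using maze.sense(east), which returns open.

I use stack.push(east), and get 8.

Then maze.move(east), and get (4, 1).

I call maze.sense(south), → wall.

I run maze.sense(east), and see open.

Calling stack.push(east), yielding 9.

I invoke maze.move(east), → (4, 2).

I use maze.sense(south), and see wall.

Now I run maze.sense(east), : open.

Next I call stack.push(east), and get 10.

Invoking maze.move(east), — result: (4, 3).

I call maze.sense(south), and see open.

Then stack.push(south), and observe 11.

I use maze.move(south), and see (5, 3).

I run maze.sense(south), giving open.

I call stack.push(south), and get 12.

I try maze.move(south), and observe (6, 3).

Now I run maze.sense(west), which returns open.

I invoke stack.push(west), and observe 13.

Using maze.move(west), — result: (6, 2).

Calling maze.sense(west), and observe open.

I call stack.push(west), — result: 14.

I use maze.move(west), and get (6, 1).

Then maze.sense(west), → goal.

Next I call maze.move(west), — result: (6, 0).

Answer: (6, 0)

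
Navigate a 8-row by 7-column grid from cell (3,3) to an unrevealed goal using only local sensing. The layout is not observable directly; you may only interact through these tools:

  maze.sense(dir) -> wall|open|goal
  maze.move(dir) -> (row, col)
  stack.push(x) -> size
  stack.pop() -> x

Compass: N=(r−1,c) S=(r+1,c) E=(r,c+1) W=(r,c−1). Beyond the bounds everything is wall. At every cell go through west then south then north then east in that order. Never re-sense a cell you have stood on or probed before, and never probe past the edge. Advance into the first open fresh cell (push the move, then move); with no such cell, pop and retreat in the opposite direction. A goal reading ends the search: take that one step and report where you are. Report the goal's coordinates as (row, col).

> maze.sense west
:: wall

> maze.sense south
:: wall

> maze.sense north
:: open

> stack.push north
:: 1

> maze.move north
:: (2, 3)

> maze.sense west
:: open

> stack.push west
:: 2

> maze.move west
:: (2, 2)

> maze.sense west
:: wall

> maze.sense north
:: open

> stack.push north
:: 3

> maze.move north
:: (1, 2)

> maze.sense west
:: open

> stack.push west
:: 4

> maze.move west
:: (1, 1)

> maze.sense west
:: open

> stack.push west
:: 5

> maze.move west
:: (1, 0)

> maze.sense south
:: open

> stack.push south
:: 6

> maze.move south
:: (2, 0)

> maze.sense south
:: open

> stack.push south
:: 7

> maze.move south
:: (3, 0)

> maze.sense south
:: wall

> maze.sense east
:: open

> stack.push east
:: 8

> maze.move east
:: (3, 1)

> maze.sense south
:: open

> stack.push south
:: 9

> maze.move south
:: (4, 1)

> maze.sense south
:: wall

> maze.sense east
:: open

> stack.push east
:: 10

> maze.move east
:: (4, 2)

> maze.sense south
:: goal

> maze.move south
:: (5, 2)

Answer: (5, 2)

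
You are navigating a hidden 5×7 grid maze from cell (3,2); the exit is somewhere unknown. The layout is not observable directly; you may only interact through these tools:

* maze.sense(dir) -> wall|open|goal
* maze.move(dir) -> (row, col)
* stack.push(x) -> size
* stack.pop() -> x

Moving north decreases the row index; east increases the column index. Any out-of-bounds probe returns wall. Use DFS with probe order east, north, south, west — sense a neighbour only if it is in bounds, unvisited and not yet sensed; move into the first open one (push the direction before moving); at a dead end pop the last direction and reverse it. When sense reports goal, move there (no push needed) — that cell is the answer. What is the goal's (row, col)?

Then maze.sense with dir=east, and observe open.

I call stack.push with x=east, → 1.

Now I run maze.move with dir=east, : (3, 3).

I invoke maze.sense with dir=east, and see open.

Then stack.push with x=east, : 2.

Next I call maze.move with dir=east, — result: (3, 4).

I use maze.sense with dir=east, → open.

Using stack.push with x=east, and see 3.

I run maze.move with dir=east, — result: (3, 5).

Now I run maze.sense with dir=east, : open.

I run stack.push with x=east, and get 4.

Next I call maze.move with dir=east, giving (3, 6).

I call maze.sense with dir=north, which returns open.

I call stack.push with x=north, : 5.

Now I run maze.move with dir=north, and get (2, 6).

I try maze.sense with dir=north, — result: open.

Now I run stack.push with x=north, — result: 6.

I run maze.move with dir=north, — result: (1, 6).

I call maze.sense with dir=north, and observe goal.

Next I call maze.move with dir=north, → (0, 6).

Answer: (0, 6)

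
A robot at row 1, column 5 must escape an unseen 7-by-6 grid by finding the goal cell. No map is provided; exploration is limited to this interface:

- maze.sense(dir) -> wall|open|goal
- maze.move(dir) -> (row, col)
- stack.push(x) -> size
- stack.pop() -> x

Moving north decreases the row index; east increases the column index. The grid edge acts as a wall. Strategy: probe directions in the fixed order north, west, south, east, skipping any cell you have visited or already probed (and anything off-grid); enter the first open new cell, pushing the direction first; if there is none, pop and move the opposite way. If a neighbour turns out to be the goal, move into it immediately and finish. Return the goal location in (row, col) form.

==> sense(north)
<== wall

==> sense(west)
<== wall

==> sense(south)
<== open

==> push(south)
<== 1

==> move(south)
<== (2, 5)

==> sense(west)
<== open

==> push(west)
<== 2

==> move(west)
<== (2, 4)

==> sense(west)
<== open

==> push(west)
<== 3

==> move(west)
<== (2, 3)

==> sense(north)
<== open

==> push(north)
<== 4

==> move(north)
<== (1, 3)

==> sense(north)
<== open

==> push(north)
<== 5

==> move(north)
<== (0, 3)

==> sense(west)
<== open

==> push(west)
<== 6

==> move(west)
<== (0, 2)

==> sense(west)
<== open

==> push(west)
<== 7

==> move(west)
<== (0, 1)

==> sense(west)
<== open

==> push(west)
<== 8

==> move(west)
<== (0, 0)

==> sense(south)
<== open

==> push(south)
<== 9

==> move(south)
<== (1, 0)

==> sense(south)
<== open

==> push(south)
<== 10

==> move(south)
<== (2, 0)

==> sense(south)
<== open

==> push(south)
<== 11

==> move(south)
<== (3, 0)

==> sense(south)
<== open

==> push(south)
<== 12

==> move(south)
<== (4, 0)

==> sense(south)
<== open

==> push(south)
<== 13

==> move(south)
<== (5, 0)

==> sense(south)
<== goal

==> move(south)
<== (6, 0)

Answer: (6, 0)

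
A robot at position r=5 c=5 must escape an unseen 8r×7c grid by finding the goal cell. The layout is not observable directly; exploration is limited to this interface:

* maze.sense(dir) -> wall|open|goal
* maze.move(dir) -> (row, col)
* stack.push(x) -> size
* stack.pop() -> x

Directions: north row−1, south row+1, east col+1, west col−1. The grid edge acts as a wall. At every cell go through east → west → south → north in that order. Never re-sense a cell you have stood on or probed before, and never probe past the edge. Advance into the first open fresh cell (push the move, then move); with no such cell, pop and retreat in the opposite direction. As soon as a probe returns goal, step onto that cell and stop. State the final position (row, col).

Next I call sense on east, which returns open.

Next I call push on east, and see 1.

Now I run move on east, giving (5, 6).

Using sense on south, : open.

Calling push on south, which returns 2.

Then move on south, and see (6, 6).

I invoke sense on west, and get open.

Next I call push on west, giving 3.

Then move on west, and see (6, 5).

Next I call sense on west, : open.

Now I run push on west, yielding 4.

I run move on west, yielding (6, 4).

Then sense on west, → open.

Then push on west, and observe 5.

I try move on west, and get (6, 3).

Using sense on west, and get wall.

Using sense on south, — result: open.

I try push on south, yielding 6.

Now I run move on south, : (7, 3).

I run sense on east, — result: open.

I try push on east, yielding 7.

Using move on east, yielding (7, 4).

I call sense on east, which returns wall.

Next I call pop, which returns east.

Next I call move on west, yielding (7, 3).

Next I call sense on west, yielding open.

Next I call push on west, and observe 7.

Next I call move on west, → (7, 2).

Next I call sense on west, — result: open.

Then push on west, and see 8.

I use move on west, and see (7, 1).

I call sense on west, : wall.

I call sense on north, which returns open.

Calling push on north, which returns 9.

Now I run move on north, yielding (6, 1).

Now I run sense on west, : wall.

Invoking sense on north, and see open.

Now I run push on north, giving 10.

I use move on north, yielding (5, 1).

Now I run sense on east, yielding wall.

Now I run sense on west, : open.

Next I call push on west, yielding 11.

I call move on west, and observe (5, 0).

I call sense on north, → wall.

I run pop, : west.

I run move on east, and see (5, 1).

Calling sense on north, — result: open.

I run push on north, : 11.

I call move on north, which returns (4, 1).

Next I call sense on east, yielding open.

I try push on east, yielding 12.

Now I run move on east, which returns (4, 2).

I invoke sense on east, which returns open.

I run push on east, and see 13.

I call move on east, and see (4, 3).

I run sense on east, which returns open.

Then push on east, → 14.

I invoke move on east, giving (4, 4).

Invoking sense on east, which returns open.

I invoke push on east, and observe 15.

Next I call move on east, and see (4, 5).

I call sense on east, and see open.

I try push on east, and observe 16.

Invoking move on east, : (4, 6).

I invoke sense on north, and get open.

I call push on north, which returns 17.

I call move on north, → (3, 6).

Now I run sense on west, : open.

Calling push on west, → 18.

I call move on west, and get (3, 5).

I try sense on west, and get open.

Calling push on west, and see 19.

I call move on west, → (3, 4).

I invoke sense on west, and get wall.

I run sense on north, and observe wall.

Calling pop, : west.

Next I call move on east, and observe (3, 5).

Then sense on north, and observe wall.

Using pop, and see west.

Next I call move on east, and get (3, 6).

Now I run sense on north, → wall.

Invoking pop, : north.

I try move on south, and observe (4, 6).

Using pop, giving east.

Then move on west, → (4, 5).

I use pop(), which returns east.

I invoke move on west, → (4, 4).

I call sense on south, — result: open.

I call push on south, : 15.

Invoking move on south, and get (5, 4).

Calling sense on west, giving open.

I try push on west, and get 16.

I call move on west, yielding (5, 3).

I invoke pop, and get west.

Next I call move on east, : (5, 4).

Now I run pop(), and observe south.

Then move on north, and see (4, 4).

I try pop, : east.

I use move on west, → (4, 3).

I use pop, and see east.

I run move on west, and observe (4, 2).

Invoking sense on north, which returns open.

Using push on north, which returns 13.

Next I call move on north, and get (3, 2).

I invoke sense on west, — result: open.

I use push on west, → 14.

I invoke move on west, and see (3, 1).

I run sense on west, : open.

I call push on west, yielding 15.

Next I call move on west, which returns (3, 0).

Calling sense on north, and observe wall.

I invoke pop, giving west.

Next I call move on east, and see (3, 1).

I invoke sense on north, and get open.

Invoking push on north, yielding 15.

I use move on north, : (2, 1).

I run sense on east, and get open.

Now I run push on east, and see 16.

I call move on east, which returns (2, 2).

I call sense on east, and observe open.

Next I call push on east, — result: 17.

Now I run move on east, : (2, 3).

Next I call sense on north, which returns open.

Invoking push on north, which returns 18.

Using move on north, : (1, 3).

Invoking sense on east, which returns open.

Next I call push on east, and see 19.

I call move on east, → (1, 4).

I use sense on east, and get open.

Calling push on east, : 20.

I run move on east, and get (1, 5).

Then sense on east, and get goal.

I use move on east, giving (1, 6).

Answer: (1, 6)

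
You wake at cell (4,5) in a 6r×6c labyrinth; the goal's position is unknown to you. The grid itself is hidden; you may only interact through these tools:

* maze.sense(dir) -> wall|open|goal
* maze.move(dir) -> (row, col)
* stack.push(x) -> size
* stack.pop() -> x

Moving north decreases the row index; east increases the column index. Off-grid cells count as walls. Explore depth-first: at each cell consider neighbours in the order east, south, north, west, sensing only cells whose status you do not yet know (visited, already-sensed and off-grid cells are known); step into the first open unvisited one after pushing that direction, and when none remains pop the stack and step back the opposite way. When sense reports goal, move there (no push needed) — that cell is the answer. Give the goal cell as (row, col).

>>> maze.sense dir→south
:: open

>>> stack.push x→south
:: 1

>>> maze.move dir→south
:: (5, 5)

>>> maze.sense dir→west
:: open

>>> stack.push x→west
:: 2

>>> maze.move dir→west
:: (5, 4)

>>> maze.sense dir→north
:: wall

>>> maze.sense dir→west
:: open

>>> stack.push x→west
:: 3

>>> maze.move dir→west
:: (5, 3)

>>> maze.sense dir→north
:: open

>>> stack.push x→north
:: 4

>>> maze.move dir→north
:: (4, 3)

>>> maze.sense dir→north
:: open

>>> stack.push x→north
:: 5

>>> maze.move dir→north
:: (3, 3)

>>> maze.sense dir→east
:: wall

>>> maze.sense dir→north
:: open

>>> stack.push x→north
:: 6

>>> maze.move dir→north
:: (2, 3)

>>> maze.sense dir→east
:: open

>>> stack.push x→east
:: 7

>>> maze.move dir→east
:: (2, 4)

>>> maze.sense dir→east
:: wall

>>> maze.sense dir→north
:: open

>>> stack.push x→north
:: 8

>>> maze.move dir→north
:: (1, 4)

>>> maze.sense dir→east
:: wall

>>> maze.sense dir→north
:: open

>>> stack.push x→north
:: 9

>>> maze.move dir→north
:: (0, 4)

>>> maze.sense dir→east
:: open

>>> stack.push x→east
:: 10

>>> maze.move dir→east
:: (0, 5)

>>> stack.pop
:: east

>>> maze.move dir→west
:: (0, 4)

>>> maze.sense dir→west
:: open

>>> stack.push x→west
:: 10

>>> maze.move dir→west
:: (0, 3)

>>> maze.sense dir→south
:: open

>>> stack.push x→south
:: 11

>>> maze.move dir→south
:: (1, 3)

>>> maze.sense dir→west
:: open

>>> stack.push x→west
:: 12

>>> maze.move dir→west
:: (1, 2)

>>> maze.sense dir→south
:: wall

>>> maze.sense dir→north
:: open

>>> stack.push x→north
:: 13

>>> maze.move dir→north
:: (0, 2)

>>> maze.sense dir→west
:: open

>>> stack.push x→west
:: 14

>>> maze.move dir→west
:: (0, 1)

>>> maze.sense dir→south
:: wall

>>> maze.sense dir→west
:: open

>>> stack.push x→west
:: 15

>>> maze.move dir→west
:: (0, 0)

>>> maze.sense dir→south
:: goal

>>> maze.move dir→south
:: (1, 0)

Answer: (1, 0)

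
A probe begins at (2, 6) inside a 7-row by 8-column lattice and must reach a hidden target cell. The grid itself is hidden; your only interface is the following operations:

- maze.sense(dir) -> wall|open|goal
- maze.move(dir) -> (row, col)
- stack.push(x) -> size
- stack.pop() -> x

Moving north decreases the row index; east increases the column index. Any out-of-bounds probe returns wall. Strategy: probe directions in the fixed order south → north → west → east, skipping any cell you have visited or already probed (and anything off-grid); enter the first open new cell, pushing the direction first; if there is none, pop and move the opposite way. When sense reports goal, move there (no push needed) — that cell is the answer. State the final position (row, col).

Calling sense(south), : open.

Next I call push(south), : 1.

I call move(south), → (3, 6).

Next I call sense(south), : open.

I invoke push(south), and get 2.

Now I run move(south), : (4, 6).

I try sense(south), giving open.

Next I call push(south), — result: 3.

Next I call move(south), yielding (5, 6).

I use sense(south), yielding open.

Then push(south), which returns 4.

I try move(south), which returns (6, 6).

I invoke sense(west), giving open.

I use push(west), giving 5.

Then move(west), and get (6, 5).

I try sense(north), : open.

Now I run push(north), — result: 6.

I invoke move(north), : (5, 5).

I call sense(north), → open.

I invoke push(north), and observe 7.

Now I run move(north), giving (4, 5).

Now I run sense(north), yielding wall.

I call sense(west), → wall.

Then pop, and observe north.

Then move(south), yielding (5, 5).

Next I call sense(west), — result: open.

I invoke push(west), which returns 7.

Now I run move(west), → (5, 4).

Using sense(south), and see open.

Calling push(south), and see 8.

Now I run move(south), giving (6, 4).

I use sense(west), which returns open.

Invoking push(west), which returns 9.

I try move(west), : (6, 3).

Invoking sense(north), and see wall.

Now I run sense(west), → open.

I invoke push(west), giving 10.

Then move(west), which returns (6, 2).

I invoke sense(north), and get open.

Then push(north), giving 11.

Using move(north), → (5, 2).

I run sense(north), and see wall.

Invoking sense(west), and see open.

Calling push(west), → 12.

Using move(west), which returns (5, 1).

I call sense(south), and get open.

I call push(south), giving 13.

Invoking move(south), and get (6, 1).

I use sense(west), → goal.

Using move(west), — result: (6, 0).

Answer: (6, 0)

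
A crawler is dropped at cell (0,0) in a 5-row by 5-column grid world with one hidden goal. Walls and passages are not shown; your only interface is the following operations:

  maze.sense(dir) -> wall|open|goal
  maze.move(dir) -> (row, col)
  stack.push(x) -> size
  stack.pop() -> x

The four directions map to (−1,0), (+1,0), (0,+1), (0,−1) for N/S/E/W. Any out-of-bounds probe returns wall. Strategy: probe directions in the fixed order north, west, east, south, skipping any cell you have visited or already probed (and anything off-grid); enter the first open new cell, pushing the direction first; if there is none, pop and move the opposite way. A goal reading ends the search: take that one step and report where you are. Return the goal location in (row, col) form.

>> sense(dir='east')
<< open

>> push(x='east')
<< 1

>> move(dir='east')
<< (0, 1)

>> sense(dir='east')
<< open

>> push(x='east')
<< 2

>> move(dir='east')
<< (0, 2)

>> sense(dir='east')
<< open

>> push(x='east')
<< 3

>> move(dir='east')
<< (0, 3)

>> sense(dir='east')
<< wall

>> sense(dir='south')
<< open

>> push(x='south')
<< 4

>> move(dir='south')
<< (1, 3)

>> sense(dir='west')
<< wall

>> sense(dir='east')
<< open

>> push(x='east')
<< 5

>> move(dir='east')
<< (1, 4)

>> sense(dir='south')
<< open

>> push(x='south')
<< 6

>> move(dir='south')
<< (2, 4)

>> sense(dir='west')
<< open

>> push(x='west')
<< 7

>> move(dir='west')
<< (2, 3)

>> sense(dir='west')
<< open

>> push(x='west')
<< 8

>> move(dir='west')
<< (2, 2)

>> sense(dir='west')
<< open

>> push(x='west')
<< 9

>> move(dir='west')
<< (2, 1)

>> sense(dir='north')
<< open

>> push(x='north')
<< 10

>> move(dir='north')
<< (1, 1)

>> sense(dir='west')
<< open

>> push(x='west')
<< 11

>> move(dir='west')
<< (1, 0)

>> sense(dir='south')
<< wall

>> pop()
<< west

>> move(dir='east')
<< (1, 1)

>> pop()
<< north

>> move(dir='south')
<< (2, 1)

>> sense(dir='south')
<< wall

>> pop()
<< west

>> move(dir='east')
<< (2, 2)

>> sense(dir='south')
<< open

>> push(x='south')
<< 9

>> move(dir='south')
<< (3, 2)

>> sense(dir='east')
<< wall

>> sense(dir='south')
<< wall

>> pop()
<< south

>> move(dir='north')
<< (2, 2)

>> pop()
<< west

>> move(dir='east')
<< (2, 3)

>> pop()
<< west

>> move(dir='east')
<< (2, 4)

>> sense(dir='south')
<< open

>> push(x='south')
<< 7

>> move(dir='south')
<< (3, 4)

>> sense(dir='south')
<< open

>> push(x='south')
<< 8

>> move(dir='south')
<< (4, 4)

>> sense(dir='west')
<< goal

>> move(dir='west')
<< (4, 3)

Answer: (4, 3)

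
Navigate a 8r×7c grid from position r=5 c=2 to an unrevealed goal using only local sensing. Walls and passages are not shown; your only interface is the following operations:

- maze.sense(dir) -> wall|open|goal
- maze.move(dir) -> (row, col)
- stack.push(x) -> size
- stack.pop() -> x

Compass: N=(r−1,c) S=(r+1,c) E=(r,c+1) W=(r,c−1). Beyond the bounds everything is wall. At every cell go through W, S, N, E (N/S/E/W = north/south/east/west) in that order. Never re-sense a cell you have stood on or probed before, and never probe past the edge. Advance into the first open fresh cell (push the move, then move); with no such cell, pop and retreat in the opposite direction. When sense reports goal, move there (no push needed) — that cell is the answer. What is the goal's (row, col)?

$ maze.sense dir=west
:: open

$ stack.push x=west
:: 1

$ maze.move dir=west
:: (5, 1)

$ maze.sense dir=west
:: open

$ stack.push x=west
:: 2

$ maze.move dir=west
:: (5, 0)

$ maze.sense dir=south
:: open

$ stack.push x=south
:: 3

$ maze.move dir=south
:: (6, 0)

$ maze.sense dir=south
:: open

$ stack.push x=south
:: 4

$ maze.move dir=south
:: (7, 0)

$ maze.sense dir=east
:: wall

$ stack.pop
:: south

$ maze.move dir=north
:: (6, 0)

$ maze.sense dir=east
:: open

$ stack.push x=east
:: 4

$ maze.move dir=east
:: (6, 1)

$ maze.sense dir=east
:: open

$ stack.push x=east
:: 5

$ maze.move dir=east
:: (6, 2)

$ maze.sense dir=south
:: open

$ stack.push x=south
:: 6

$ maze.move dir=south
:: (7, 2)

$ maze.sense dir=east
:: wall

$ stack.pop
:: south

$ maze.move dir=north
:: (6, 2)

$ maze.sense dir=east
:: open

$ stack.push x=east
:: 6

$ maze.move dir=east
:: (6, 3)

$ maze.sense dir=north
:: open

$ stack.push x=north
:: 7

$ maze.move dir=north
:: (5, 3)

$ maze.sense dir=north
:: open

$ stack.push x=north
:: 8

$ maze.move dir=north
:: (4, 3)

$ maze.sense dir=west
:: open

$ stack.push x=west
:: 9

$ maze.move dir=west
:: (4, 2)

$ maze.sense dir=west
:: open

$ stack.push x=west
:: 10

$ maze.move dir=west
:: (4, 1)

$ maze.sense dir=west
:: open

$ stack.push x=west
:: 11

$ maze.move dir=west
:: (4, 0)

$ maze.sense dir=north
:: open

$ stack.push x=north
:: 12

$ maze.move dir=north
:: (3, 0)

$ maze.sense dir=north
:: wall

$ maze.sense dir=east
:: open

$ stack.push x=east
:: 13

$ maze.move dir=east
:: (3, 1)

$ maze.sense dir=north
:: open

$ stack.push x=north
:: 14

$ maze.move dir=north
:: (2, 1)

$ maze.sense dir=north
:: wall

$ maze.sense dir=east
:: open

$ stack.push x=east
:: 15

$ maze.move dir=east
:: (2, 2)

$ maze.sense dir=south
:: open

$ stack.push x=south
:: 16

$ maze.move dir=south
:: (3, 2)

$ maze.sense dir=east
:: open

$ stack.push x=east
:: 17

$ maze.move dir=east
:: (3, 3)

$ maze.sense dir=north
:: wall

$ maze.sense dir=east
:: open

$ stack.push x=east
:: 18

$ maze.move dir=east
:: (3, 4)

$ maze.sense dir=south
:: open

$ stack.push x=south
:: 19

$ maze.move dir=south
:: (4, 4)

$ maze.sense dir=south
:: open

$ stack.push x=south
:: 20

$ maze.move dir=south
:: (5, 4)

$ maze.sense dir=south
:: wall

$ maze.sense dir=east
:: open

$ stack.push x=east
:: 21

$ maze.move dir=east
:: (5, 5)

$ maze.sense dir=south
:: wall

$ maze.sense dir=north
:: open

$ stack.push x=north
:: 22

$ maze.move dir=north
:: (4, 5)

$ maze.sense dir=north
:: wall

$ maze.sense dir=east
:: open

$ stack.push x=east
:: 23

$ maze.move dir=east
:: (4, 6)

$ maze.sense dir=south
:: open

$ stack.push x=south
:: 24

$ maze.move dir=south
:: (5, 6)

$ maze.sense dir=south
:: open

$ stack.push x=south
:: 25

$ maze.move dir=south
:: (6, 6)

$ maze.sense dir=south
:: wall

$ stack.pop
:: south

$ maze.move dir=north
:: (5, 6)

$ stack.pop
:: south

$ maze.move dir=north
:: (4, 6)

$ maze.sense dir=north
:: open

$ stack.push x=north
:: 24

$ maze.move dir=north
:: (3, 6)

$ maze.sense dir=north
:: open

$ stack.push x=north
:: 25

$ maze.move dir=north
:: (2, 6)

$ maze.sense dir=west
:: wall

$ maze.sense dir=north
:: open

$ stack.push x=north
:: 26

$ maze.move dir=north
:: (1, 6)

$ maze.sense dir=west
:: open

$ stack.push x=west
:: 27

$ maze.move dir=west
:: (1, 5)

$ maze.sense dir=west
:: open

$ stack.push x=west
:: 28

$ maze.move dir=west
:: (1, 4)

$ maze.sense dir=west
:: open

$ stack.push x=west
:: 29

$ maze.move dir=west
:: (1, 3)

$ maze.sense dir=west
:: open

$ stack.push x=west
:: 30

$ maze.move dir=west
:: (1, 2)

$ maze.sense dir=north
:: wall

$ stack.pop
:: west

$ maze.move dir=east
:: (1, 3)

$ maze.sense dir=north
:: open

$ stack.push x=north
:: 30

$ maze.move dir=north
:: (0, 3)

$ maze.sense dir=east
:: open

$ stack.push x=east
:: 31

$ maze.move dir=east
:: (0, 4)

$ maze.sense dir=east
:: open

$ stack.push x=east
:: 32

$ maze.move dir=east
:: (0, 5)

$ maze.sense dir=east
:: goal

$ maze.move dir=east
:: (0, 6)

Answer: (0, 6)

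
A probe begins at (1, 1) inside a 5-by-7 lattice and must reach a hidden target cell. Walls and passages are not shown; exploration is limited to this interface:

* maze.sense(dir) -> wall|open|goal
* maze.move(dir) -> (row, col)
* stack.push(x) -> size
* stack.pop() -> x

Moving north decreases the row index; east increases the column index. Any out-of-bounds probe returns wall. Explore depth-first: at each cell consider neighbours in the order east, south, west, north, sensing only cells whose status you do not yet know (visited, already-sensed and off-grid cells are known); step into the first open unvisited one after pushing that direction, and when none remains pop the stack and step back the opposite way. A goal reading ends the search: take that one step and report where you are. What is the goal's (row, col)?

Do: sense[dir='east']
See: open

Do: push[x='east']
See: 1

Do: move[dir='east']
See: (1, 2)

Do: sense[dir='east']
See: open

Do: push[x='east']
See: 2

Do: move[dir='east']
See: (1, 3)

Do: sense[dir='east']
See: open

Do: push[x='east']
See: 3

Do: move[dir='east']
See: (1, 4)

Do: sense[dir='east']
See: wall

Do: sense[dir='south']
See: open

Do: push[x='south']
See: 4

Do: move[dir='south']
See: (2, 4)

Do: sense[dir='east']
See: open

Do: push[x='east']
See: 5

Do: move[dir='east']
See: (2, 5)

Do: sense[dir='east']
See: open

Do: push[x='east']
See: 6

Do: move[dir='east']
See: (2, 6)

Do: sense[dir='south']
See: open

Do: push[x='south']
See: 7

Do: move[dir='south']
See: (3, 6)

Do: sense[dir='south']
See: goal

Do: move[dir='south']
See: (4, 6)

Answer: (4, 6)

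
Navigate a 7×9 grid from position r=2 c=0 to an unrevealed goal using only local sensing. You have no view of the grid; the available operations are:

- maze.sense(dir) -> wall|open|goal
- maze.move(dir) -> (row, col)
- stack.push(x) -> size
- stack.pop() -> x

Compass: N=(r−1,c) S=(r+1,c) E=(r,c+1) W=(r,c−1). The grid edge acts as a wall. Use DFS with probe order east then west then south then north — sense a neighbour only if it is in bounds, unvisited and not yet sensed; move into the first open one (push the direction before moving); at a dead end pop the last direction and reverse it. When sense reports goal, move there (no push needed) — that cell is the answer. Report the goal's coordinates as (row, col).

Do: maze.sense[dir: east]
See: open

Do: stack.push[x: east]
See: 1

Do: maze.move[dir: east]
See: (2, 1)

Do: maze.sense[dir: east]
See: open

Do: stack.push[x: east]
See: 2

Do: maze.move[dir: east]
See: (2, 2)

Do: maze.sense[dir: east]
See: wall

Do: maze.sense[dir: south]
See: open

Do: stack.push[x: south]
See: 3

Do: maze.move[dir: south]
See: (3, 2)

Do: maze.sense[dir: east]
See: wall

Do: maze.sense[dir: west]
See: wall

Do: maze.sense[dir: south]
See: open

Do: stack.push[x: south]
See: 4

Do: maze.move[dir: south]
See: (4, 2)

Do: maze.sense[dir: east]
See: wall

Do: maze.sense[dir: west]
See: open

Do: stack.push[x: west]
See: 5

Do: maze.move[dir: west]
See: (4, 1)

Do: maze.sense[dir: west]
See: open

Do: stack.push[x: west]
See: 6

Do: maze.move[dir: west]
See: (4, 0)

Do: maze.sense[dir: south]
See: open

Do: stack.push[x: south]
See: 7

Do: maze.move[dir: south]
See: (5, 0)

Do: maze.sense[dir: east]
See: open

Do: stack.push[x: east]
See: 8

Do: maze.move[dir: east]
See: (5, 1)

Do: maze.sense[dir: east]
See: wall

Do: maze.sense[dir: south]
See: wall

Do: stack.pop[]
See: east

Do: maze.move[dir: west]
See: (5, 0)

Do: maze.sense[dir: south]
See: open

Do: stack.push[x: south]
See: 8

Do: maze.move[dir: south]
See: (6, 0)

Do: stack.pop[]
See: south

Do: maze.move[dir: north]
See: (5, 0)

Do: stack.pop[]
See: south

Do: maze.move[dir: north]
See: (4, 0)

Do: maze.sense[dir: north]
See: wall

Do: stack.pop[]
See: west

Do: maze.move[dir: east]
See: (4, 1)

Do: stack.pop[]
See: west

Do: maze.move[dir: east]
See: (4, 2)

Do: stack.pop[]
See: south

Do: maze.move[dir: north]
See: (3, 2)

Do: stack.pop[]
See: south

Do: maze.move[dir: north]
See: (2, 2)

Do: maze.sense[dir: north]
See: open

Do: stack.push[x: north]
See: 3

Do: maze.move[dir: north]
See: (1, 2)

Do: maze.sense[dir: east]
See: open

Do: stack.push[x: east]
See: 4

Do: maze.move[dir: east]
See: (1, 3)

Do: maze.sense[dir: east]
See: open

Do: stack.push[x: east]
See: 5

Do: maze.move[dir: east]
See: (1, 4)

Do: maze.sense[dir: east]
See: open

Do: stack.push[x: east]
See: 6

Do: maze.move[dir: east]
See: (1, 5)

Do: maze.sense[dir: east]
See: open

Do: stack.push[x: east]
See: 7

Do: maze.move[dir: east]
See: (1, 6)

Do: maze.sense[dir: east]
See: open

Do: stack.push[x: east]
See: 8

Do: maze.move[dir: east]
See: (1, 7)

Do: maze.sense[dir: east]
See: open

Do: stack.push[x: east]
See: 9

Do: maze.move[dir: east]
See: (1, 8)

Do: maze.sense[dir: south]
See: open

Do: stack.push[x: south]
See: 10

Do: maze.move[dir: south]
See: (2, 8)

Do: maze.sense[dir: west]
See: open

Do: stack.push[x: west]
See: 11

Do: maze.move[dir: west]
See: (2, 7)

Do: maze.sense[dir: west]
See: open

Do: stack.push[x: west]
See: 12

Do: maze.move[dir: west]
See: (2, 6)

Do: maze.sense[dir: west]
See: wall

Do: maze.sense[dir: south]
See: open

Do: stack.push[x: south]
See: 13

Do: maze.move[dir: south]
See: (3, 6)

Do: maze.sense[dir: east]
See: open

Do: stack.push[x: east]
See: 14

Do: maze.move[dir: east]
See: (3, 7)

Do: maze.sense[dir: east]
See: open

Do: stack.push[x: east]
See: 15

Do: maze.move[dir: east]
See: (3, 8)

Do: maze.sense[dir: south]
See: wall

Do: stack.pop[]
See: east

Do: maze.move[dir: west]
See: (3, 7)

Do: maze.sense[dir: south]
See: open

Do: stack.push[x: south]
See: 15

Do: maze.move[dir: south]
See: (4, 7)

Do: maze.sense[dir: west]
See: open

Do: stack.push[x: west]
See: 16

Do: maze.move[dir: west]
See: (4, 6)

Do: maze.sense[dir: west]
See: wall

Do: maze.sense[dir: south]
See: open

Do: stack.push[x: south]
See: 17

Do: maze.move[dir: south]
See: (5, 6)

Do: maze.sense[dir: east]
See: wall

Do: maze.sense[dir: west]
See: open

Do: stack.push[x: west]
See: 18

Do: maze.move[dir: west]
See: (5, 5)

Do: maze.sense[dir: west]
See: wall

Do: maze.sense[dir: south]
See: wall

Do: stack.pop[]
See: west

Do: maze.move[dir: east]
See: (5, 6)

Do: maze.sense[dir: south]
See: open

Do: stack.push[x: south]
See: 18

Do: maze.move[dir: south]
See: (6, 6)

Do: maze.sense[dir: east]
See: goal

Do: maze.move[dir: east]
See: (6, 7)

Answer: (6, 7)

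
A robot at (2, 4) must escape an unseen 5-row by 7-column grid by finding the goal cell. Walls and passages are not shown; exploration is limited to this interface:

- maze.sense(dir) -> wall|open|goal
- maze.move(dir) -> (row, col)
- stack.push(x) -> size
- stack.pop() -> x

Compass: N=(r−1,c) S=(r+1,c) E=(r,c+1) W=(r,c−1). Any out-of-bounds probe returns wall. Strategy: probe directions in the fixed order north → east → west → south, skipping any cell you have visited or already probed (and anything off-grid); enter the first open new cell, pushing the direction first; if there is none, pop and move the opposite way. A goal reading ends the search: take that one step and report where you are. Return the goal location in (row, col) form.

Do: maze.sense[dir='north']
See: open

Do: stack.push[x='north']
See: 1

Do: maze.move[dir='north']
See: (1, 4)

Do: maze.sense[dir='north']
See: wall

Do: maze.sense[dir='east']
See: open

Do: stack.push[x='east']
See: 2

Do: maze.move[dir='east']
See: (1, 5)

Do: maze.sense[dir='north']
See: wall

Do: maze.sense[dir='east']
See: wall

Do: maze.sense[dir='south']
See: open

Do: stack.push[x='south']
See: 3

Do: maze.move[dir='south']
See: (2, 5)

Do: maze.sense[dir='east']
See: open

Do: stack.push[x='east']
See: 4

Do: maze.move[dir='east']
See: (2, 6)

Do: maze.sense[dir='south']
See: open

Do: stack.push[x='south']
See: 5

Do: maze.move[dir='south']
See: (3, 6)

Do: maze.sense[dir='west']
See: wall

Do: maze.sense[dir='south']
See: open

Do: stack.push[x='south']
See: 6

Do: maze.move[dir='south']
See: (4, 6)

Do: maze.sense[dir='west']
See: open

Do: stack.push[x='west']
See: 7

Do: maze.move[dir='west']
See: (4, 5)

Do: maze.sense[dir='west']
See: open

Do: stack.push[x='west']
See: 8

Do: maze.move[dir='west']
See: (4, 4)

Do: maze.sense[dir='north']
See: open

Do: stack.push[x='north']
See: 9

Do: maze.move[dir='north']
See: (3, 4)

Do: maze.sense[dir='west']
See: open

Do: stack.push[x='west']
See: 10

Do: maze.move[dir='west']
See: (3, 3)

Do: maze.sense[dir='north']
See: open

Do: stack.push[x='north']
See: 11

Do: maze.move[dir='north']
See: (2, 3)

Do: maze.sense[dir='north']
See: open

Do: stack.push[x='north']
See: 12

Do: maze.move[dir='north']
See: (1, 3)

Do: maze.sense[dir='north']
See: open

Do: stack.push[x='north']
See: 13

Do: maze.move[dir='north']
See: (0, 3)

Do: maze.sense[dir='west']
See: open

Do: stack.push[x='west']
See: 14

Do: maze.move[dir='west']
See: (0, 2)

Do: maze.sense[dir='west']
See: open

Do: stack.push[x='west']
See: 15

Do: maze.move[dir='west']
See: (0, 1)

Do: maze.sense[dir='west']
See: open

Do: stack.push[x='west']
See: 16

Do: maze.move[dir='west']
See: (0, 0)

Do: maze.sense[dir='south']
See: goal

Do: maze.move[dir='south']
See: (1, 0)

Answer: (1, 0)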